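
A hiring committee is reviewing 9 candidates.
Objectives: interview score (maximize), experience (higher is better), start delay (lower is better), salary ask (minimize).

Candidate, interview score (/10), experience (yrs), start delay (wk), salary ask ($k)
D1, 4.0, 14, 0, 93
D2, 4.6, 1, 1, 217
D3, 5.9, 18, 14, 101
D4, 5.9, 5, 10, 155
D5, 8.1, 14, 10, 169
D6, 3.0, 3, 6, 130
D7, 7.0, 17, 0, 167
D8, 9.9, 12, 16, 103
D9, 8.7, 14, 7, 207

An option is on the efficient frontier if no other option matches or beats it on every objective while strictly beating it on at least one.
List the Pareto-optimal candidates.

D1, D3, D4, D5, D7, D8, D9

D1: not dominated (best salary ask).
D2: dominated by D7 (interview score 7.0≥4.6, experience 17≥1, start delay 0≤1, salary ask 167≤217).
D3: not dominated (best experience).
D4: not dominated.
D5: not dominated.
D6: dominated by D1 (interview score 4.0≥3.0, experience 14≥3, start delay 0≤6, salary ask 93≤130).
D7: not dominated.
D8: not dominated (best interview score).
D9: not dominated.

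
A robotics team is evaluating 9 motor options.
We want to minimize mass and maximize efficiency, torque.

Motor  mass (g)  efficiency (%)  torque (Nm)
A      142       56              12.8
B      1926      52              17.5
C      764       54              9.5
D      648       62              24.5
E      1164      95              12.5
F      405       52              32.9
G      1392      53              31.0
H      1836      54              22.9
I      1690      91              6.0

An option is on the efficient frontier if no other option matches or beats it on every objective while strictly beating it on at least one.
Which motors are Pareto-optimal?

A, D, E, F, G

A: not dominated (best mass).
B: dominated by D (mass 648≤1926, efficiency 62≥52, torque 24.5≥17.5).
C: dominated by A (mass 142≤764, efficiency 56≥54, torque 12.8≥9.5).
D: not dominated.
E: not dominated (best efficiency).
F: not dominated (best torque).
G: not dominated.
H: dominated by D (mass 648≤1836, efficiency 62≥54, torque 24.5≥22.9).
I: dominated by E (mass 1164≤1690, efficiency 95≥91, torque 12.5≥6.0).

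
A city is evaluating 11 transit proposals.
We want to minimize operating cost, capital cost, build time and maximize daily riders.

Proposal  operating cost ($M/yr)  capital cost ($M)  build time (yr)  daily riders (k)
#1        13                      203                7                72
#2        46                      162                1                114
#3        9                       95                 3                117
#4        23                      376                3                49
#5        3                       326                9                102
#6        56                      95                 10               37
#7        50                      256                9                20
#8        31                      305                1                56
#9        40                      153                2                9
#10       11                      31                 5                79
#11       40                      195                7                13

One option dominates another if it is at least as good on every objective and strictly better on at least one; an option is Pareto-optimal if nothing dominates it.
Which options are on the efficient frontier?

#2, #3, #5, #8, #9, #10

#1: dominated by #3 (operating cost 9≤13, capital cost 95≤203, build time 3≤7, daily riders 117≥72).
#2: not dominated.
#3: not dominated (best daily riders).
#4: dominated by #3 (operating cost 9≤23, capital cost 95≤376, build time 3≤3, daily riders 117≥49).
#5: not dominated (best operating cost).
#6: dominated by #3 (operating cost 9≤56, capital cost 95≤95, build time 3≤10, daily riders 117≥37).
#7: dominated by #1 (operating cost 13≤50, capital cost 203≤256, build time 7≤9, daily riders 72≥20).
#8: not dominated.
#9: not dominated.
#10: not dominated (best capital cost).
#11: dominated by #3 (operating cost 9≤40, capital cost 95≤195, build time 3≤7, daily riders 117≥13).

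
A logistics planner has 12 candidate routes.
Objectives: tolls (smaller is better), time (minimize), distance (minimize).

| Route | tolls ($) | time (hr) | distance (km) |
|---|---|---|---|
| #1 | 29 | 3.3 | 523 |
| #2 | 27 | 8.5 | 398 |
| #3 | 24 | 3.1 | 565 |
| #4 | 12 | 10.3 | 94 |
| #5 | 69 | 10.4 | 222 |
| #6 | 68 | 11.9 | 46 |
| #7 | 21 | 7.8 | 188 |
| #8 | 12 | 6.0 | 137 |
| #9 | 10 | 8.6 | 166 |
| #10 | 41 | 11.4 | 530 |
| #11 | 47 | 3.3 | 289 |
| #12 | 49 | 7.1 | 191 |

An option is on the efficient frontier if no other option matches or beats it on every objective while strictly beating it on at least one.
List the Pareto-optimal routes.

#1: not dominated.
#2: dominated by #7 (tolls 21≤27, time 7.8≤8.5, distance 188≤398).
#3: not dominated (best time).
#4: not dominated.
#5: dominated by #4 (tolls 12≤69, time 10.3≤10.4, distance 94≤222).
#6: not dominated (best distance).
#7: dominated by #8 (tolls 12≤21, time 6.0≤7.8, distance 137≤188).
#8: not dominated.
#9: not dominated (best tolls).
#10: dominated by #1 (tolls 29≤41, time 3.3≤11.4, distance 523≤530).
#11: not dominated.
#12: dominated by #8 (tolls 12≤49, time 6.0≤7.1, distance 137≤191).

#1, #3, #4, #6, #8, #9, #11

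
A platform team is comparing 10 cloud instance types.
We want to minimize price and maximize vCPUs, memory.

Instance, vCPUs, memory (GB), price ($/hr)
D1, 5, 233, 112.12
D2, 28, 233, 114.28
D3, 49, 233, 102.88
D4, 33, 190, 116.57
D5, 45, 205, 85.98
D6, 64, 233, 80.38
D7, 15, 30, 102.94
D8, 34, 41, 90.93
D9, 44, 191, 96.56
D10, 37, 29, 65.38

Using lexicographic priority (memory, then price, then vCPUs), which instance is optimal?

First maximize memory: best is 233, kept {D1, D2, D3, D6}.
Then minimize price: best is 80.38, kept {D6}.

D6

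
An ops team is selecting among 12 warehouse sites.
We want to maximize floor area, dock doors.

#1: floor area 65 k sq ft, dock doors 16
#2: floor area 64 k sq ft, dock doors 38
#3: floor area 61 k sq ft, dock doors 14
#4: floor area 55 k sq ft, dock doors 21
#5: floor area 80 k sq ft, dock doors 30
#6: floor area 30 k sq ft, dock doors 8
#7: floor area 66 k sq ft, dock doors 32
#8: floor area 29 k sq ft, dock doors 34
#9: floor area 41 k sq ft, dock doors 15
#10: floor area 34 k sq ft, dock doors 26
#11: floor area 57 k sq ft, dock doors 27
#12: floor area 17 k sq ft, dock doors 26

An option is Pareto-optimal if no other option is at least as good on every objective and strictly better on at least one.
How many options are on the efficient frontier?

#1: dominated by #5 (floor area 80≥65, dock doors 30≥16).
#2: not dominated (best dock doors).
#3: dominated by #1 (floor area 65≥61, dock doors 16≥14).
#4: dominated by #2 (floor area 64≥55, dock doors 38≥21).
#5: not dominated (best floor area).
#6: dominated by #1 (floor area 65≥30, dock doors 16≥8).
#7: not dominated.
#8: dominated by #2 (floor area 64≥29, dock doors 38≥34).
#9: dominated by #1 (floor area 65≥41, dock doors 16≥15).
#10: dominated by #2 (floor area 64≥34, dock doors 38≥26).
#11: dominated by #2 (floor area 64≥57, dock doors 38≥27).
#12: dominated by #2 (floor area 64≥17, dock doors 38≥26).
Pareto-optimal: #2, #5, #7 → 3.

3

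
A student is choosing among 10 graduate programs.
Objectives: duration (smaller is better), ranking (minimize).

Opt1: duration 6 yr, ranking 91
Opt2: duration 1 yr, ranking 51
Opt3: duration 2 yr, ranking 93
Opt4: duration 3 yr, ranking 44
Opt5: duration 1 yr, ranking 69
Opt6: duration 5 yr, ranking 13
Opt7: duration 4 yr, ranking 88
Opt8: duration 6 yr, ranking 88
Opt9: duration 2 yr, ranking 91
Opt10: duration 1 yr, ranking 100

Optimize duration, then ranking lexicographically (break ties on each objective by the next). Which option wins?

First minimize duration: best is 1, kept {Opt2, Opt5, Opt10}.
Then minimize ranking: best is 51, kept {Opt2}.

Opt2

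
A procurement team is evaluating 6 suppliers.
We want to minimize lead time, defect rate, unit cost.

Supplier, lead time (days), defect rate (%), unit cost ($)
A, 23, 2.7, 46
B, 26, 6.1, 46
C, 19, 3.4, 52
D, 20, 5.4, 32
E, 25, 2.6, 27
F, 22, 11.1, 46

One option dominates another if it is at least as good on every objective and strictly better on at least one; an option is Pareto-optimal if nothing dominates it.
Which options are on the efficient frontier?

A, C, D, E

A: not dominated.
B: dominated by A (lead time 23≤26, defect rate 2.7≤6.1, unit cost 46≤46).
C: not dominated (best lead time).
D: not dominated.
E: not dominated (best defect rate).
F: dominated by D (lead time 20≤22, defect rate 5.4≤11.1, unit cost 32≤46).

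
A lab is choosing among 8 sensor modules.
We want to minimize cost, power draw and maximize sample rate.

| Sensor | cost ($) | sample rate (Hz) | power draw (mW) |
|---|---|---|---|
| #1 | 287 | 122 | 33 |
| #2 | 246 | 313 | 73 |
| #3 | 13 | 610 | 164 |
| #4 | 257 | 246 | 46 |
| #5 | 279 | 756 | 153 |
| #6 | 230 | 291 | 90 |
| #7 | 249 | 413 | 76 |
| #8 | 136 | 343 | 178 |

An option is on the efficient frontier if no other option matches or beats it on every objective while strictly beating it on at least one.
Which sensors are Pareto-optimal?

#1, #2, #3, #4, #5, #6, #7

#1: not dominated (best power draw).
#2: not dominated.
#3: not dominated (best cost).
#4: not dominated.
#5: not dominated (best sample rate).
#6: not dominated.
#7: not dominated.
#8: dominated by #3 (cost 13≤136, sample rate 610≥343, power draw 164≤178).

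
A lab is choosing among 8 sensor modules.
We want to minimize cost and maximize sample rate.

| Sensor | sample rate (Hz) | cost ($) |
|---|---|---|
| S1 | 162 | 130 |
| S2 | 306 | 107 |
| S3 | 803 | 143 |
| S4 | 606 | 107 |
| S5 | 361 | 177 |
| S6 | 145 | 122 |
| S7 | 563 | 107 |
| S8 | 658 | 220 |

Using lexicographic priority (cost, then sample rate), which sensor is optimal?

S4

First minimize cost: best is 107, kept {S2, S4, S7}.
Then maximize sample rate: best is 606, kept {S4}.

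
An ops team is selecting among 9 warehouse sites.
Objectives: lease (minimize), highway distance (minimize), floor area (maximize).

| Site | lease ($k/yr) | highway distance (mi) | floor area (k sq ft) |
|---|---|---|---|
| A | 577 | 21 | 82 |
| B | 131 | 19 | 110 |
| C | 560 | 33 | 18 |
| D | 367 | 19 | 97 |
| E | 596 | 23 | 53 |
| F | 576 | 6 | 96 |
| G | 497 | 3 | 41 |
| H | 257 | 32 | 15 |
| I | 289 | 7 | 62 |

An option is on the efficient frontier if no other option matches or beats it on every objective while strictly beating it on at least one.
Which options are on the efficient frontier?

A: dominated by B (lease 131≤577, highway distance 19≤21, floor area 110≥82).
B: not dominated (best lease).
C: dominated by B (lease 131≤560, highway distance 19≤33, floor area 110≥18).
D: dominated by B (lease 131≤367, highway distance 19≤19, floor area 110≥97).
E: dominated by A (lease 577≤596, highway distance 21≤23, floor area 82≥53).
F: not dominated.
G: not dominated (best highway distance).
H: dominated by B (lease 131≤257, highway distance 19≤32, floor area 110≥15).
I: not dominated.

B, F, G, I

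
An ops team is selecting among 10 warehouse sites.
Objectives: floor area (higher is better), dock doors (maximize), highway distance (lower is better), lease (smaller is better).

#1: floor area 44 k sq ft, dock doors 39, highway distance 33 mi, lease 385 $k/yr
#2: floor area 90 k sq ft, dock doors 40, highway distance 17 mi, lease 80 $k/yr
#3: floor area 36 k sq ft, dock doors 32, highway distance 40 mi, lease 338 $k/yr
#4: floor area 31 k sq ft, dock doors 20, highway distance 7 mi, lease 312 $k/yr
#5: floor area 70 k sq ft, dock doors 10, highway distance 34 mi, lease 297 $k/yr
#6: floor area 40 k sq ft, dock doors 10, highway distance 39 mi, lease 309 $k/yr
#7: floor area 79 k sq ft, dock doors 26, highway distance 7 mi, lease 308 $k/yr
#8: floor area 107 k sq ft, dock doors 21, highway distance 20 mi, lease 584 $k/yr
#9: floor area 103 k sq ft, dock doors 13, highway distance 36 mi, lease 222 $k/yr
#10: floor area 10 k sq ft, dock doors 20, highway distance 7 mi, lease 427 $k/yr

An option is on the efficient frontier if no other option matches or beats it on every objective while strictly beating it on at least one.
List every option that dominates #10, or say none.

#4: floor area 31≥10, dock doors 20≥20, highway distance 7≤7, lease 312≤427 — dominates #10.
#7: floor area 79≥10, dock doors 26≥20, highway distance 7≤7, lease 308≤427 — dominates #10.
Others (#1, #2, #3, #5, #6, #8, #9) are each worse than #10 on at least one objective.

#4, #7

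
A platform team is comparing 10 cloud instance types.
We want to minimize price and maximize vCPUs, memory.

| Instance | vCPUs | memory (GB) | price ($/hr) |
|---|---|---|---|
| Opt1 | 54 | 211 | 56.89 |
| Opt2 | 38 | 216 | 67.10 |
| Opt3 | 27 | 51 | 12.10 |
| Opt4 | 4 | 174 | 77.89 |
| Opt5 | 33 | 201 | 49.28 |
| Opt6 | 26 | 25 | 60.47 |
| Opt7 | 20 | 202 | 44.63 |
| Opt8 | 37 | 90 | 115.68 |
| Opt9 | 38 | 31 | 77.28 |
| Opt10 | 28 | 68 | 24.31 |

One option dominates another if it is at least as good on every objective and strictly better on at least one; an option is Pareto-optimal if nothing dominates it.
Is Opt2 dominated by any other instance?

No

Opt1: worse on memory (211 vs 216).
Opt3: worse on vCPUs (27 vs 38).
Opt4: worse on vCPUs (4 vs 38).
Opt5: worse on vCPUs (33 vs 38).
Opt6: worse on vCPUs (26 vs 38).
Opt7: worse on vCPUs (20 vs 38).
Opt8: worse on vCPUs (37 vs 38).
Opt9: worse on memory (31 vs 216).
Opt10: worse on vCPUs (28 vs 38).
No option is at least as good as Opt2 on every objective and strictly better on one.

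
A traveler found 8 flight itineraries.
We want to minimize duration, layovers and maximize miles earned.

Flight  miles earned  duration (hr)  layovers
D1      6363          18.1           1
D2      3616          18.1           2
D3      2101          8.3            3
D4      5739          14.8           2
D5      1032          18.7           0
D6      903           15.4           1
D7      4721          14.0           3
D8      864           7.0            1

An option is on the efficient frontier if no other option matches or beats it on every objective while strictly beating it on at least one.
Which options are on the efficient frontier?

D1: not dominated (best miles earned).
D2: dominated by D1 (miles earned 6363≥3616, duration 18.1≤18.1, layovers 1≤2).
D3: not dominated.
D4: not dominated.
D5: not dominated (best layovers).
D6: not dominated.
D7: not dominated.
D8: not dominated (best duration).

D1, D3, D4, D5, D6, D7, D8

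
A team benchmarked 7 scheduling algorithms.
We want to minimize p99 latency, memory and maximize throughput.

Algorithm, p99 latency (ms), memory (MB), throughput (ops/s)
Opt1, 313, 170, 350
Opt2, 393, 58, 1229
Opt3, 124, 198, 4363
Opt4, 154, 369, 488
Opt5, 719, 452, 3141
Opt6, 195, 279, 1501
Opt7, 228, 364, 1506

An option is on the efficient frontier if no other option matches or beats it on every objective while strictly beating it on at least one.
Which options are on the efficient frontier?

Opt1: not dominated.
Opt2: not dominated (best memory).
Opt3: not dominated (best p99 latency).
Opt4: dominated by Opt3 (p99 latency 124≤154, memory 198≤369, throughput 4363≥488).
Opt5: dominated by Opt3 (p99 latency 124≤719, memory 198≤452, throughput 4363≥3141).
Opt6: dominated by Opt3 (p99 latency 124≤195, memory 198≤279, throughput 4363≥1501).
Opt7: dominated by Opt3 (p99 latency 124≤228, memory 198≤364, throughput 4363≥1506).

Opt1, Opt2, Opt3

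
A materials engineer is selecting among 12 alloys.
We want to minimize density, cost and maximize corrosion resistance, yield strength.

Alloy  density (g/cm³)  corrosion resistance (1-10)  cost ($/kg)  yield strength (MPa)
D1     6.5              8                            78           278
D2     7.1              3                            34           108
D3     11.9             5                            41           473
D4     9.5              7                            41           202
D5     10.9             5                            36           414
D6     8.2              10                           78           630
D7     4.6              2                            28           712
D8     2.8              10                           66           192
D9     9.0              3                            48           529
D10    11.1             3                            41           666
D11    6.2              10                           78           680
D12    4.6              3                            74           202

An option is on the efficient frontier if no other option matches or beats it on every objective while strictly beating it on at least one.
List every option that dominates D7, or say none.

none

D1: worse on density (6.5 vs 4.6).
D2: worse on density (7.1 vs 4.6).
D3: worse on density (11.9 vs 4.6).
D4: worse on density (9.5 vs 4.6).
D5: worse on density (10.9 vs 4.6).
D6: worse on density (8.2 vs 4.6).
D8: worse on cost (66 vs 28).
D9: worse on density (9.0 vs 4.6).
D10: worse on density (11.1 vs 4.6).
D11: worse on density (6.2 vs 4.6).
D12: worse on cost (74 vs 28).
No option dominates D7.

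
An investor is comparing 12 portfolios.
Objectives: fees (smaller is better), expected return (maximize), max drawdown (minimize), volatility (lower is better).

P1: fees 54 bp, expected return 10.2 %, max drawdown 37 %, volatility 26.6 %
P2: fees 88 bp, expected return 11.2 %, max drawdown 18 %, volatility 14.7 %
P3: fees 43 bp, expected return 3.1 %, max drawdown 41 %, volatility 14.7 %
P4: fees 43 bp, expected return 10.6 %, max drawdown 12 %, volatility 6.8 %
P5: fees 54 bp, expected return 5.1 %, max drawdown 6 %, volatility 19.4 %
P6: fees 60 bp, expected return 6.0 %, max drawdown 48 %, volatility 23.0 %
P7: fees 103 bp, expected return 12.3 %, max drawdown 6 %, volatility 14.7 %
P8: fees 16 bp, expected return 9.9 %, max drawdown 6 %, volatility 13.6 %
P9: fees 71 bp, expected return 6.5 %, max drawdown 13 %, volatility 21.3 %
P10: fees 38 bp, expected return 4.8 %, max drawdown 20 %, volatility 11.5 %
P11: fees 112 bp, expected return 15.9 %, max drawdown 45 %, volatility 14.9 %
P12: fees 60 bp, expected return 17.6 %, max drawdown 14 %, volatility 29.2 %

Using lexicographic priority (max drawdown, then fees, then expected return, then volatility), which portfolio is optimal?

P8

First minimize max drawdown: best is 6, kept {P5, P7, P8}.
Then minimize fees: best is 16, kept {P8}.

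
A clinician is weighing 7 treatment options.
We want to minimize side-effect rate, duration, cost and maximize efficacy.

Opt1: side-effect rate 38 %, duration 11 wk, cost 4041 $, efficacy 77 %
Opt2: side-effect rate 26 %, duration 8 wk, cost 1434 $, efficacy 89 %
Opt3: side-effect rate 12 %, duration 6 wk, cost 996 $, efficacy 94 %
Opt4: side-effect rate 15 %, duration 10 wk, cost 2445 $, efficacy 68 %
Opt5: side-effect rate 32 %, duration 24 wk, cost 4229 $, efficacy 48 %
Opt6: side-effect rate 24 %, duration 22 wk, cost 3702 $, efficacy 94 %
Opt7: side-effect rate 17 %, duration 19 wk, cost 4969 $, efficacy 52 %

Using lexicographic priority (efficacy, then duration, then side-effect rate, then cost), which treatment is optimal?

First maximize efficacy: best is 94, kept {Opt3, Opt6}.
Then minimize duration: best is 6, kept {Opt3}.

Opt3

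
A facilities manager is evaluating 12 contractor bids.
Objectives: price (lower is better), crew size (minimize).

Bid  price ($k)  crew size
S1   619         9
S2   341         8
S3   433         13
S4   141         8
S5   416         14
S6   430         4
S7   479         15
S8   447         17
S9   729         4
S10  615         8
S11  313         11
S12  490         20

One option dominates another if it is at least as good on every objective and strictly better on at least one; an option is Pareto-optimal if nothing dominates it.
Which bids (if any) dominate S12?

S2: price 341≤490, crew size 8≤20 — dominates S12.
S3: price 433≤490, crew size 13≤20 — dominates S12.
S4: price 141≤490, crew size 8≤20 — dominates S12.
S5: price 416≤490, crew size 14≤20 — dominates S12.
S6: price 430≤490, crew size 4≤20 — dominates S12.
S7: price 479≤490, crew size 15≤20 — dominates S12.
S8: price 447≤490, crew size 17≤20 — dominates S12.
S11: price 313≤490, crew size 11≤20 — dominates S12.
Others (S1, S9, S10) are each worse than S12 on at least one objective.

S2, S3, S4, S5, S6, S7, S8, S11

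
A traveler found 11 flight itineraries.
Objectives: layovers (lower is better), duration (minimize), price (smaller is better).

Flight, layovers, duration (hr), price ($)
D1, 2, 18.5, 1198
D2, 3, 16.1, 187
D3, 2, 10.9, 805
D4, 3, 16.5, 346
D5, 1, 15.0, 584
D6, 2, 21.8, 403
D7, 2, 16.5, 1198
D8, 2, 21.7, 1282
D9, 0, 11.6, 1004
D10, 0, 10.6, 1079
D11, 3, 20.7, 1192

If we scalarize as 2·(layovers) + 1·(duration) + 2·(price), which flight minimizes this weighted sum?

D2

D1: 2·2 + 1·18.5 + 2·1198 = 2418.5
D2: 2·3 + 1·16.1 + 2·187 = 396.1
D3: 2·2 + 1·10.9 + 2·805 = 1624.9
D4: 2·3 + 1·16.5 + 2·346 = 714.5
D5: 2·1 + 1·15.0 + 2·584 = 1185.0
D6: 2·2 + 1·21.8 + 2·403 = 831.8
D7: 2·2 + 1·16.5 + 2·1198 = 2416.5
D8: 2·2 + 1·21.7 + 2·1282 = 2589.7
D9: 2·0 + 1·11.6 + 2·1004 = 2019.6
D10: 2·0 + 1·10.6 + 2·1079 = 2168.6
D11: 2·3 + 1·20.7 + 2·1192 = 2410.7
Lowest: D2 at 396.1.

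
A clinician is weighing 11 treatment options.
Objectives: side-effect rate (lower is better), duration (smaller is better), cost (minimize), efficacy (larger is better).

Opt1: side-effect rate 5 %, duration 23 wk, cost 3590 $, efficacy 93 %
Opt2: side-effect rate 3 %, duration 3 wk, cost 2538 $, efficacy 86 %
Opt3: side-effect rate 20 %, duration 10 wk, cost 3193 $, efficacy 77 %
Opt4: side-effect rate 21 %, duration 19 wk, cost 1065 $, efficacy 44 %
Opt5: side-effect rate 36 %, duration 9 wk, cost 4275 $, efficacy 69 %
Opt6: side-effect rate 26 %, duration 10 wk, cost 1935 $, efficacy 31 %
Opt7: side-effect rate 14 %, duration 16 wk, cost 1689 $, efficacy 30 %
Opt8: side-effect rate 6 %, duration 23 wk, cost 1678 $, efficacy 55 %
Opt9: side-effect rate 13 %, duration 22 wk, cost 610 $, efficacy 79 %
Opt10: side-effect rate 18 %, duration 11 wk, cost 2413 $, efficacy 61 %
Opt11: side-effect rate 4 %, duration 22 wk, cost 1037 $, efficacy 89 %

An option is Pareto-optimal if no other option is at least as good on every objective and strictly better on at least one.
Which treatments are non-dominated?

Opt1: not dominated (best efficacy).
Opt2: not dominated (best side-effect rate).
Opt3: dominated by Opt2 (side-effect rate 3≤20, duration 3≤10, cost 2538≤3193, efficacy 86≥77).
Opt4: not dominated.
Opt5: dominated by Opt2 (side-effect rate 3≤36, duration 3≤9, cost 2538≤4275, efficacy 86≥69).
Opt6: not dominated.
Opt7: not dominated.
Opt8: dominated by Opt11 (side-effect rate 4≤6, duration 22≤23, cost 1037≤1678, efficacy 89≥55).
Opt9: not dominated (best cost).
Opt10: not dominated.
Opt11: not dominated.

Opt1, Opt2, Opt4, Opt6, Opt7, Opt9, Opt10, Opt11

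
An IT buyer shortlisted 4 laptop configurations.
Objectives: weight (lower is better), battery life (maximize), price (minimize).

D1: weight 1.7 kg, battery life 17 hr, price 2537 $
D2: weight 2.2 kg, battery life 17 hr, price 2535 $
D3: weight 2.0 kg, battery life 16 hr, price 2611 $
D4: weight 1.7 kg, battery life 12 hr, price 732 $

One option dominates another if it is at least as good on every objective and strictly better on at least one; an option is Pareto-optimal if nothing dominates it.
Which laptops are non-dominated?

D1, D2, D4

D1: not dominated.
D2: not dominated.
D3: dominated by D1 (weight 1.7≤2.0, battery life 17≥16, price 2537≤2611).
D4: not dominated (best price).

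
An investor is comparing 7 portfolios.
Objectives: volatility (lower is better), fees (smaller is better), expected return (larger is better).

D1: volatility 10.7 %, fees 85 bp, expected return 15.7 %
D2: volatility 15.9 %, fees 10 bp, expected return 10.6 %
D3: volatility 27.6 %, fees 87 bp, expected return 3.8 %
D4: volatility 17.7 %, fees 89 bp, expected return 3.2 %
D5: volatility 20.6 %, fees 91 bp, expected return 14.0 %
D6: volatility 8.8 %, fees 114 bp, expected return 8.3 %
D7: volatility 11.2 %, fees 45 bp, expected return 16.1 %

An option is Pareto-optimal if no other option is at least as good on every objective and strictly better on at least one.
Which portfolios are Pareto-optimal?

D1: not dominated.
D2: not dominated (best fees).
D3: dominated by D1 (volatility 10.7≤27.6, fees 85≤87, expected return 15.7≥3.8).
D4: dominated by D1 (volatility 10.7≤17.7, fees 85≤89, expected return 15.7≥3.2).
D5: dominated by D1 (volatility 10.7≤20.6, fees 85≤91, expected return 15.7≥14.0).
D6: not dominated (best volatility).
D7: not dominated (best expected return).

D1, D2, D6, D7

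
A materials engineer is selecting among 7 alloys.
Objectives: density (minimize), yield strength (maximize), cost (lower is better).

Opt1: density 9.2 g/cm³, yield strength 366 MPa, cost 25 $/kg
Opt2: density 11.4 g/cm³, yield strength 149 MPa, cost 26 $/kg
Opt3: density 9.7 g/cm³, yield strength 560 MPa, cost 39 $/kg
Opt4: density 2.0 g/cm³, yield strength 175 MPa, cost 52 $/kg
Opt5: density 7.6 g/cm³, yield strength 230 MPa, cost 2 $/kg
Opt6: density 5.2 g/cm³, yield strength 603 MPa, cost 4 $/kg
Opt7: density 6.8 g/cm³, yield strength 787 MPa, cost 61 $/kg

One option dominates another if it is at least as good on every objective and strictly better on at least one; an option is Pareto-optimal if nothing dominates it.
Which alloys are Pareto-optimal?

Opt4, Opt5, Opt6, Opt7

Opt1: dominated by Opt6 (density 5.2≤9.2, yield strength 603≥366, cost 4≤25).
Opt2: dominated by Opt1 (density 9.2≤11.4, yield strength 366≥149, cost 25≤26).
Opt3: dominated by Opt6 (density 5.2≤9.7, yield strength 603≥560, cost 4≤39).
Opt4: not dominated (best density).
Opt5: not dominated (best cost).
Opt6: not dominated.
Opt7: not dominated (best yield strength).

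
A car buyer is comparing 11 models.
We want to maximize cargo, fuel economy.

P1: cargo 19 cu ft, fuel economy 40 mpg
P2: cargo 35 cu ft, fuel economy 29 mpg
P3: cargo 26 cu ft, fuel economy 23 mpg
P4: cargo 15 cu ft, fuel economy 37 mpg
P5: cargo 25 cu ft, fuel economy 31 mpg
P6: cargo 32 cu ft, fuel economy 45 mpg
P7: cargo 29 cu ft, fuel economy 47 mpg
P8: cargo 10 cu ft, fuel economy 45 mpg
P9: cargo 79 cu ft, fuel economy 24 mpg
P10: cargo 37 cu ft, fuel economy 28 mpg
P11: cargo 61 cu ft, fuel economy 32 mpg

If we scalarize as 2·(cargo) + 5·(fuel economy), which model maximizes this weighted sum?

P1: 2·19 + 5·40 = 238
P2: 2·35 + 5·29 = 215
P3: 2·26 + 5·23 = 167
P4: 2·15 + 5·37 = 215
P5: 2·25 + 5·31 = 205
P6: 2·32 + 5·45 = 289
P7: 2·29 + 5·47 = 293
P8: 2·10 + 5·45 = 245
P9: 2·79 + 5·24 = 278
P10: 2·37 + 5·28 = 214
P11: 2·61 + 5·32 = 282
Highest: P7 at 293.

P7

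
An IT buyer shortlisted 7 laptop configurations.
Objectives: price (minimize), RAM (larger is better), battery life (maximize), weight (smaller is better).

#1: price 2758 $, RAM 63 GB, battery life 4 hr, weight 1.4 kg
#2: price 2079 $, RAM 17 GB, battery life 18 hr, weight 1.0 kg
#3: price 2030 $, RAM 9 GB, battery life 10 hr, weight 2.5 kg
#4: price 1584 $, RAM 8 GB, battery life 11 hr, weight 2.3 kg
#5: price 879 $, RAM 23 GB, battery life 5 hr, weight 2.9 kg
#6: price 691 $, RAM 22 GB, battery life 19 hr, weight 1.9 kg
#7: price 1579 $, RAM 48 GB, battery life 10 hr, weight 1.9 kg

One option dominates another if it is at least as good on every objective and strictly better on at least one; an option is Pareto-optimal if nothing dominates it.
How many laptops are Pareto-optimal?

#1: not dominated (best RAM).
#2: not dominated (best weight).
#3: dominated by #6 (price 691≤2030, RAM 22≥9, battery life 19≥10, weight 1.9≤2.5).
#4: dominated by #6 (price 691≤1584, RAM 22≥8, battery life 19≥11, weight 1.9≤2.3).
#5: not dominated.
#6: not dominated (best price).
#7: not dominated.
Pareto-optimal: #1, #2, #5, #6, #7 → 5.

5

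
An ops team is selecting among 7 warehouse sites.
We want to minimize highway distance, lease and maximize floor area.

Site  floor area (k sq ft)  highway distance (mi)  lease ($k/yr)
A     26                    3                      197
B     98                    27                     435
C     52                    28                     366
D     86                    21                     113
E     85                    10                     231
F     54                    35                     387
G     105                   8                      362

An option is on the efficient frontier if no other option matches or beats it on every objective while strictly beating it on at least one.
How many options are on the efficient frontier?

4

A: not dominated (best highway distance).
B: dominated by G (floor area 105≥98, highway distance 8≤27, lease 362≤435).
C: dominated by D (floor area 86≥52, highway distance 21≤28, lease 113≤366).
D: not dominated (best lease).
E: not dominated.
F: dominated by D (floor area 86≥54, highway distance 21≤35, lease 113≤387).
G: not dominated (best floor area).
Pareto-optimal: A, D, E, G → 4.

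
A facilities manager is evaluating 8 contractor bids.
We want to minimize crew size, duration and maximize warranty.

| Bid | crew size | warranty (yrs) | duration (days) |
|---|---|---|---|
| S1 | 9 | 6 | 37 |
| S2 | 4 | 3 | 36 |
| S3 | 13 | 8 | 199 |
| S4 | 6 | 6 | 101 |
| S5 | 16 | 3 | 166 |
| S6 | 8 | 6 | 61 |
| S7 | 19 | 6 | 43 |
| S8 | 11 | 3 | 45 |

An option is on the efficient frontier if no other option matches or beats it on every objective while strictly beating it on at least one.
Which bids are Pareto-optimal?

S1: not dominated.
S2: not dominated (best crew size).
S3: not dominated (best warranty).
S4: not dominated.
S5: dominated by S1 (crew size 9≤16, warranty 6≥3, duration 37≤166).
S6: not dominated.
S7: dominated by S1 (crew size 9≤19, warranty 6≥6, duration 37≤43).
S8: dominated by S1 (crew size 9≤11, warranty 6≥3, duration 37≤45).

S1, S2, S3, S4, S6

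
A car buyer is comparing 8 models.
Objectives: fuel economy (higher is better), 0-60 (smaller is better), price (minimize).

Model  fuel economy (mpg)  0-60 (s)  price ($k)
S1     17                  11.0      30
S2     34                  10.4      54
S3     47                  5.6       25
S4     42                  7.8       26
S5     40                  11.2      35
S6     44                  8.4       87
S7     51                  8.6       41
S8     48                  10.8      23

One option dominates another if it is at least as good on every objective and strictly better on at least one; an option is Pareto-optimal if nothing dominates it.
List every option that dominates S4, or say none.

S3: fuel economy 47≥42, 0-60 5.6≤7.8, price 25≤26 — dominates S4.
Others (S1, S2, S5, S6, S7, S8) are each worse than S4 on at least one objective.

S3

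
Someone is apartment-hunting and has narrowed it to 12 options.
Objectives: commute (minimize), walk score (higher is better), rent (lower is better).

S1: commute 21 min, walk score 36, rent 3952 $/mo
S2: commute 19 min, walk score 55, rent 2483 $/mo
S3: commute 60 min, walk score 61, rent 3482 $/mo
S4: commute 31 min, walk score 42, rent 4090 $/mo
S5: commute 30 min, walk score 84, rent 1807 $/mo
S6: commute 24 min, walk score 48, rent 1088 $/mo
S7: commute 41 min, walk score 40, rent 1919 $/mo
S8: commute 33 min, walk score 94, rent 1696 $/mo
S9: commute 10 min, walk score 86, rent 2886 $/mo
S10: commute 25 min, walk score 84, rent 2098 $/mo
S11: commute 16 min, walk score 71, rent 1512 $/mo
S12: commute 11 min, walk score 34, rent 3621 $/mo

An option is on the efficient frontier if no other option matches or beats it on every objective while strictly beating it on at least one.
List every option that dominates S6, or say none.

none

S1: worse on walk score (36 vs 48).
S2: worse on rent (2483 vs 1088).
S3: worse on commute (60 vs 24).
S4: worse on commute (31 vs 24).
S5: worse on commute (30 vs 24).
S7: worse on commute (41 vs 24).
S8: worse on commute (33 vs 24).
S9: worse on rent (2886 vs 1088).
S10: worse on commute (25 vs 24).
S11: worse on rent (1512 vs 1088).
S12: worse on walk score (34 vs 48).
No option dominates S6.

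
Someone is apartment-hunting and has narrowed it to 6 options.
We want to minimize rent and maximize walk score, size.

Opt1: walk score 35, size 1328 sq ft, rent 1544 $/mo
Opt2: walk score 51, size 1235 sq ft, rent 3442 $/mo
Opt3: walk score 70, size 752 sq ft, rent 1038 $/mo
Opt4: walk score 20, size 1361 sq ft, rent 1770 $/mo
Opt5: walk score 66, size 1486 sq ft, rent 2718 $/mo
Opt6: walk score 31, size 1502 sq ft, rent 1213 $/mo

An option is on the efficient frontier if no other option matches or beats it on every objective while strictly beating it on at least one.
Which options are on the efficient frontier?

Opt1: not dominated.
Opt2: dominated by Opt5 (walk score 66≥51, size 1486≥1235, rent 2718≤3442).
Opt3: not dominated (best walk score).
Opt4: dominated by Opt6 (walk score 31≥20, size 1502≥1361, rent 1213≤1770).
Opt5: not dominated.
Opt6: not dominated (best size).

Opt1, Opt3, Opt5, Opt6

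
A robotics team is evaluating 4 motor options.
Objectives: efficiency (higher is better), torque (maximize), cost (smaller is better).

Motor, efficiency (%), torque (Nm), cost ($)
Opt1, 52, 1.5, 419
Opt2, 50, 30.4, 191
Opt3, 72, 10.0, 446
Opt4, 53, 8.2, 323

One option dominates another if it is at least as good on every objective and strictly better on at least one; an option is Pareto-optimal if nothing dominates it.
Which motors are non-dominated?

Opt1: dominated by Opt4 (efficiency 53≥52, torque 8.2≥1.5, cost 323≤419).
Opt2: not dominated (best torque).
Opt3: not dominated (best efficiency).
Opt4: not dominated.

Opt2, Opt3, Opt4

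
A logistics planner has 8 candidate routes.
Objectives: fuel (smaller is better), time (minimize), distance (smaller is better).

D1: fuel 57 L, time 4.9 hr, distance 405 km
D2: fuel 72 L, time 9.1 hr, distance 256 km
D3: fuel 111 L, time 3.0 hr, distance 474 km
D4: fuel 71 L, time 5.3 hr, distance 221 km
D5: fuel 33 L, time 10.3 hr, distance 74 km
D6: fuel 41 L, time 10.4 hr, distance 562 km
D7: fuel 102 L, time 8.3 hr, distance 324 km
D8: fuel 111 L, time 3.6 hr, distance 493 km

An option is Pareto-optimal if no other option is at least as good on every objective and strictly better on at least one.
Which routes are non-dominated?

D1, D3, D4, D5

D1: not dominated.
D2: dominated by D4 (fuel 71≤72, time 5.3≤9.1, distance 221≤256).
D3: not dominated (best time).
D4: not dominated.
D5: not dominated (best fuel).
D6: dominated by D5 (fuel 33≤41, time 10.3≤10.4, distance 74≤562).
D7: dominated by D4 (fuel 71≤102, time 5.3≤8.3, distance 221≤324).
D8: dominated by D3 (fuel 111≤111, time 3.0≤3.6, distance 474≤493).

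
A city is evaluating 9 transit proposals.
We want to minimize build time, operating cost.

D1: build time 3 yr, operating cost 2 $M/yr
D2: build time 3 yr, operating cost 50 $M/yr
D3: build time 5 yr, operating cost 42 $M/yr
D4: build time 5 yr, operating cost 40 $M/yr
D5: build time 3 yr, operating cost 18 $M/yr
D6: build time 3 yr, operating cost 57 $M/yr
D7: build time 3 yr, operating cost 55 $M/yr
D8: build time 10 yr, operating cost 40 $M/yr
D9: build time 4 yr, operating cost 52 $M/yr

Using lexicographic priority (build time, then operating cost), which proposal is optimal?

First minimize build time: best is 3, kept {D1, D2, D5, D6, D7}.
Then minimize operating cost: best is 2, kept {D1}.

D1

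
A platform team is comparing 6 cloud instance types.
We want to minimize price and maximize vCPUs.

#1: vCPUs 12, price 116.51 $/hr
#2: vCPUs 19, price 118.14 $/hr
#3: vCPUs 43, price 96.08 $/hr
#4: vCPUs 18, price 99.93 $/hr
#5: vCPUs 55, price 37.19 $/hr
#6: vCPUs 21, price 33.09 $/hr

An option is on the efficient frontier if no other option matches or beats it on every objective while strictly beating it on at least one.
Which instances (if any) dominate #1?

#3: vCPUs 43≥12, price 96.08≤116.51 — dominates #1.
#4: vCPUs 18≥12, price 99.93≤116.51 — dominates #1.
#5: vCPUs 55≥12, price 37.19≤116.51 — dominates #1.
#6: vCPUs 21≥12, price 33.09≤116.51 — dominates #1.
Others (#2) are each worse than #1 on at least one objective.

#3, #4, #5, #6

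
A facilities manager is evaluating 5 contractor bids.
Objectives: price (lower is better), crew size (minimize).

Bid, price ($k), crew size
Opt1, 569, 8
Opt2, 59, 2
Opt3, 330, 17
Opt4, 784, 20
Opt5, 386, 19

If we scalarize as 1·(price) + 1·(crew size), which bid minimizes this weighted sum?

Opt2

Opt1: 1·569 + 1·8 = 577
Opt2: 1·59 + 1·2 = 61
Opt3: 1·330 + 1·17 = 347
Opt4: 1·784 + 1·20 = 804
Opt5: 1·386 + 1·19 = 405
Lowest: Opt2 at 61.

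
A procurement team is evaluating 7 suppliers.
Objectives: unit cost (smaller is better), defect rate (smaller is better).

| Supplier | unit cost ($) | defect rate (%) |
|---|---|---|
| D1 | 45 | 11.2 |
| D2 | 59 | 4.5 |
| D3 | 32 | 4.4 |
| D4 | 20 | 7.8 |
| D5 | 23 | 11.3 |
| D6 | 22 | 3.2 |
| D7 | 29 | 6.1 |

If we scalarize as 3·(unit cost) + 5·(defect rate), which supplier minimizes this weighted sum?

D6

D1: 3·45 + 5·11.2 = 191.0
D2: 3·59 + 5·4.5 = 199.5
D3: 3·32 + 5·4.4 = 118.0
D4: 3·20 + 5·7.8 = 99.0
D5: 3·23 + 5·11.3 = 125.5
D6: 3·22 + 5·3.2 = 82.0
D7: 3·29 + 5·6.1 = 117.5
Lowest: D6 at 82.0.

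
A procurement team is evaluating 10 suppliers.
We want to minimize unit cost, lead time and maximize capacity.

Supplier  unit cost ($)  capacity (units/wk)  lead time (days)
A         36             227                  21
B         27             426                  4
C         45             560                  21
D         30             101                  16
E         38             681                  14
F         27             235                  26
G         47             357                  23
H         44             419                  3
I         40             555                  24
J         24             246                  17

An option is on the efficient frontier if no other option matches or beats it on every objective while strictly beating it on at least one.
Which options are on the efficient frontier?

B, E, H, J

A: dominated by B (unit cost 27≤36, capacity 426≥227, lead time 4≤21).
B: not dominated.
C: dominated by E (unit cost 38≤45, capacity 681≥560, lead time 14≤21).
D: dominated by B (unit cost 27≤30, capacity 426≥101, lead time 4≤16).
E: not dominated (best capacity).
F: dominated by B (unit cost 27≤27, capacity 426≥235, lead time 4≤26).
G: dominated by B (unit cost 27≤47, capacity 426≥357, lead time 4≤23).
H: not dominated (best lead time).
I: dominated by E (unit cost 38≤40, capacity 681≥555, lead time 14≤24).
J: not dominated (best unit cost).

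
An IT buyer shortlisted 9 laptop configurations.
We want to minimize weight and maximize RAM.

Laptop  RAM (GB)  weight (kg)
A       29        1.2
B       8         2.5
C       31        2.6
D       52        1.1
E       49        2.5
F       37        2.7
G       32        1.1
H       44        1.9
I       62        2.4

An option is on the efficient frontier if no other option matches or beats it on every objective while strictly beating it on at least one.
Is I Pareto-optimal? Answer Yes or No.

Yes

A: worse on RAM (29 vs 62).
B: worse on RAM (8 vs 62).
C: worse on RAM (31 vs 62).
D: worse on RAM (52 vs 62).
E: worse on RAM (49 vs 62).
F: worse on RAM (37 vs 62).
G: worse on RAM (32 vs 62).
H: worse on RAM (44 vs 62).
No option is at least as good as I on every objective and strictly better on one.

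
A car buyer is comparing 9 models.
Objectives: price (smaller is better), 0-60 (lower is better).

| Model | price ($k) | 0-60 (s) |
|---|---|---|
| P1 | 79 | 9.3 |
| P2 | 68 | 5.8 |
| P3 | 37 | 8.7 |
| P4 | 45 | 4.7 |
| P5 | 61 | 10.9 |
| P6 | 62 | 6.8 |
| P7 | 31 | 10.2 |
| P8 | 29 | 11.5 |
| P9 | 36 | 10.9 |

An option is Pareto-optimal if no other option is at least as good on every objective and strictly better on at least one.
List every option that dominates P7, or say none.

none

P1: worse on price (79 vs 31).
P2: worse on price (68 vs 31).
P3: worse on price (37 vs 31).
P4: worse on price (45 vs 31).
P5: worse on price (61 vs 31).
P6: worse on price (62 vs 31).
P8: worse on 0-60 (11.5 vs 10.2).
P9: worse on price (36 vs 31).
No option dominates P7.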